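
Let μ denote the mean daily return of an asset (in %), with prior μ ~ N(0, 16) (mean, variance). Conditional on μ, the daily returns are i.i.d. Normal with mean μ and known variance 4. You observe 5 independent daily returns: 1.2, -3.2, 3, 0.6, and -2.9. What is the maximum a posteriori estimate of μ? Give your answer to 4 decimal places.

μ̂_MAP = -0.2476

n = 5; x̄ = (1.2 + (-3.2) + 3 + 0.6 + (-2.9))/5 = -1.3/5 = -0.26.
For a Normal prior and Normal likelihood with known variance, the posterior is Normal; its mode equals its mean, the precision-weighted average.
Prior precision 1/σ₀² = 1/16 = 0.0625; data precision n/σ² = 5/4 = 1.25.
μ̂ = (0.0625·0 + 1.25·(-0.26)) / (0.0625 + 1.25) = (-0.325)/1.3125 = -26/105 ≈ -0.2476.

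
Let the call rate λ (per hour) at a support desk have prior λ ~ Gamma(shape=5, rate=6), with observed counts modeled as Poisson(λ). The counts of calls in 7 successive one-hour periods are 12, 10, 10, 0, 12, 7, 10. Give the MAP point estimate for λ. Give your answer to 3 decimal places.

Σxᵢ = 12+10+10+0+12+7+10 = 61, with n = 7.
Posterior ∝ λ^4e^(−6λ) · λ^61e^(−7λ) = λ^65e^(−13λ), i.e. Gamma(shape=66, rate=13).
The mode of a Gamma(a, b) with a ≥ 1 (shape–rate) is (a−1)/b = 65/13 ≈ 5.000.

λ̂_MAP = 5.000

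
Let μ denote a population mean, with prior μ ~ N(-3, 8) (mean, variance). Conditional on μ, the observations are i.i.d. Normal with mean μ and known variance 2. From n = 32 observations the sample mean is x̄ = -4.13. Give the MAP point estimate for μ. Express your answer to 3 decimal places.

n = 32, x̄ = -4.13.
For a Normal prior and Normal likelihood with known variance, the posterior is Normal; its mode equals its mean, the precision-weighted average.
Prior precision 1/σ₀² = 1/8 = 0.125; data precision n/σ² = 32/2 = 16.
μ̂ = (0.125·(-3) + 16·(-4.13)) / (0.125 + 16) = (-66.455)/16.125 = -13291/3225 ≈ -4.121.

μ̂_MAP = -4.121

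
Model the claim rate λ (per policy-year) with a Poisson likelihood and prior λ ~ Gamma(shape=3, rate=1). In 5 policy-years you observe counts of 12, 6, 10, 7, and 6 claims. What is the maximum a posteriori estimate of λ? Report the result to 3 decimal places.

λ̂_MAP = 7.167

Σxᵢ = 12+6+10+7+6 = 41, with n = 5.
Posterior ∝ λ^2e^(−1λ) · λ^41e^(−5λ) = λ^43e^(−6λ), i.e. Gamma(shape=44, rate=6).
The mode of a Gamma(a, b) with a ≥ 1 (shape–rate) is (a−1)/b = 43/6 ≈ 7.167.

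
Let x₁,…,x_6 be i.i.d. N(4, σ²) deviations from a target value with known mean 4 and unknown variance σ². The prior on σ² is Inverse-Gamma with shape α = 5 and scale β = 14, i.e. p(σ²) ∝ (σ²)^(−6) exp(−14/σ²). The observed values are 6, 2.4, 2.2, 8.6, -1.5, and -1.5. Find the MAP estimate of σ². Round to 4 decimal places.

σ̂²_MAP = 6.6367

Sum of squared deviations about the known mean: SS = (6−4)² + (2.4−4)² + (2.2−4)² + (8.6−4)² + (-1.5−4)² + (-1.5−4)² = 91.46.
The Normal likelihood contributes (σ²)^(−n/2) exp(−SS/(2σ²)), so the posterior is Inverse-Gamma(α + n/2, β + SS/2) = Inverse-Gamma(8, 59.73).
The mode of Inverse-Gamma(a, b) is b/(a+1) = 59.73/9 ≈ 6.6367.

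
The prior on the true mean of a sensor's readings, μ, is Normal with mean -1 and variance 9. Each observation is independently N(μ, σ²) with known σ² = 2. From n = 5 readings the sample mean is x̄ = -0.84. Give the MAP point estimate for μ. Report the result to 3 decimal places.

n = 5, x̄ = -0.84.
For a Normal prior and Normal likelihood with known variance, the posterior is Normal; its mode equals its mean, the precision-weighted average.
Prior precision 1/σ₀² = 1/9; data precision n/σ² = 5/2 = 2.5.
μ̂ = ((1/9)·(-1) + 2.5·(-0.84)) / (1/9 + 2.5) = (-199/90)/(47/18) = -199/235 ≈ -0.847.

μ̂_MAP = -0.847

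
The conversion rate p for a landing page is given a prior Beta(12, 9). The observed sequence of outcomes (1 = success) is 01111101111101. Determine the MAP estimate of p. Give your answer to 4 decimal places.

Prior: Beta(12, 9).
Data: 11 successes in 14 trials (from the sequence). The binomial likelihood contributes p^11(1−p)^3, so the posterior is Beta(12+11, 9+3) = Beta(23, 12).
For Beta(a, b) with a, b > 1 the mode is (a−1)/(a+b−2) = 22/33 ≈ 0.6667.

p̂_MAP = 0.6667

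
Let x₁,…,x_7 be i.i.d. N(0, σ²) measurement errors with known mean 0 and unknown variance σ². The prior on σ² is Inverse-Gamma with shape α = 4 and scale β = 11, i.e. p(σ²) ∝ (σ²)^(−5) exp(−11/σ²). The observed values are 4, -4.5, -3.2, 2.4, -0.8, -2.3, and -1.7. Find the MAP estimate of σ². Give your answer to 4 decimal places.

σ̂²_MAP = 4.8865

Sum of squared deviations about the known mean: SS = (4−0)² + (-4.5−0)² + (-3.2−0)² + (2.4−0)² + (-0.8−0)² + (-2.3−0)² + (-1.7−0)² = 61.07.
The Normal likelihood contributes (σ²)^(−n/2) exp(−SS/(2σ²)), so the posterior is Inverse-Gamma(α + n/2, β + SS/2) = Inverse-Gamma(7.5, 41.535).
The mode of Inverse-Gamma(a, b) is b/(a+1) = 41.535/8.5 ≈ 4.8865.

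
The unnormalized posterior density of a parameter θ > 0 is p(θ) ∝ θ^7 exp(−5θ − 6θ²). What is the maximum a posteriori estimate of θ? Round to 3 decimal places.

ℓ'(θ) = 7/θ − 5 − 12θ. Setting this to zero and multiplying by θ: 12θ² + 5θ − 7 = 0.
θ = (−5 + √(5² + 4·12·7)) / (2·12) = (−5 + √361) / 24 = (−5 + 19)/24 = 7/12.
ℓ''(θ) = −7/θ² − 12 < 0, confirming a maximum.

θ̂_MAP = 0.583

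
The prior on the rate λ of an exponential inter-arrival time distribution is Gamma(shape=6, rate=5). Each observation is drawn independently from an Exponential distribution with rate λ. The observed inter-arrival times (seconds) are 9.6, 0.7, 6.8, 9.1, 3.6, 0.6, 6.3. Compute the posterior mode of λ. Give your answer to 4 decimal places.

λ̂_MAP = 0.2878

The Exponential(rate=λ) likelihood is ∝ λ^n e^(−λΣtᵢ). Here n = 7 and Σtᵢ = 9.6 + 0.7 + 6.8 + 9.1 + 3.6 + 0.6 + 6.3 = 36.7.
Posterior ∝ λ^5e^(−5λ) · λ^7e^(−36.7λ) = λ^12e^(−41.7λ), i.e. Gamma(13, 41.7).
Mode = (a−1)/b = 12/41.7 ≈ 0.2878.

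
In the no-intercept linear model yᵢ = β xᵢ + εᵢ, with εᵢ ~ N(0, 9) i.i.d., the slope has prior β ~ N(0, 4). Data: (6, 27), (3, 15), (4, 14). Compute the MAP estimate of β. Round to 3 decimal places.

β̂_MAP = 4.158

log p(β | y) = −Σ(yᵢ − βxᵢ)²/(2·9) − β²/(2·4) + const.
Setting the derivative to zero: Σxᵢ(yᵢ − βxᵢ)/9 − β/4 = 0, so β = Σxᵢyᵢ / (Σxᵢ² + σ²/τ²).
Σxᵢyᵢ = 6·27 + 3·15 + 4·14 = 263; Σxᵢ² = 61; σ²/τ² = 2.25.
β̂_MAP = 263 / (61 + 2.25) = 263/63.25 ≈ 4.158.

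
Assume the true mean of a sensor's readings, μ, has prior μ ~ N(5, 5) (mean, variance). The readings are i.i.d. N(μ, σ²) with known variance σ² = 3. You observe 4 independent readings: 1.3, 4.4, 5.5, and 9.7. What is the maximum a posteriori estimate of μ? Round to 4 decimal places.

n = 4; x̄ = (1.3 + 4.4 + 5.5 + 9.7)/4 = 20.9/4 = 5.225.
For a Normal prior and Normal likelihood with known variance, the posterior is Normal; its mode equals its mean, the precision-weighted average.
Prior precision 1/σ₀² = 1/5 = 0.2; data precision n/σ² = 4/3.
μ̂ = (0.2·5 + (4/3)·5.225) / (0.2 + 4/3) = (239/30)/(23/15) = 239/46 ≈ 5.1957.

μ̂_MAP = 5.1957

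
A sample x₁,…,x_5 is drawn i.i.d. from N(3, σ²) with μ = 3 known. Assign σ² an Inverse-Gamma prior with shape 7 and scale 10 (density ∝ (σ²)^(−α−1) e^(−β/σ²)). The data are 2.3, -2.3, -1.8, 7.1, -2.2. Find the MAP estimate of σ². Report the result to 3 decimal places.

Sum of squared deviations about the known mean: SS = (2.3−3)² + (-2.3−3)² + (-1.8−3)² + (7.1−3)² + (-2.2−3)² = 95.47.
The Normal likelihood contributes (σ²)^(−n/2) exp(−SS/(2σ²)), so the posterior is Inverse-Gamma(α + n/2, β + SS/2) = Inverse-Gamma(9.5, 57.735).
The mode of Inverse-Gamma(a, b) is b/(a+1) = 57.735/10.5 ≈ 5.499.

σ̂²_MAP = 5.499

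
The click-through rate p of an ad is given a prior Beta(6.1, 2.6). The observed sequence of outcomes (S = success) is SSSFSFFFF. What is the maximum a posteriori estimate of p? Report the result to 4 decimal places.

p̂_MAP = 0.5796

Prior: Beta(6.1, 2.6).
Data: 4 successes in 9 trials (from the sequence). The binomial likelihood contributes p^4(1−p)^5, so the posterior is Beta(6.1+4, 2.6+5) = Beta(10.1, 7.6).
For Beta(a, b) with a, b > 1 the mode is (a−1)/(a+b−2) = 9.1/15.7 ≈ 0.5796.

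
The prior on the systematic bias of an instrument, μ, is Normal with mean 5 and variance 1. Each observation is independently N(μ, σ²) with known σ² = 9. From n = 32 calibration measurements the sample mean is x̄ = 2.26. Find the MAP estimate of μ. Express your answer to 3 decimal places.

n = 32, x̄ = 2.26.
For a Normal prior and Normal likelihood with known variance, the posterior is Normal; its mode equals its mean, the precision-weighted average.
Prior precision 1/σ₀² = 1/1 = 1; data precision n/σ² = 32/9.
μ̂ = (1·5 + (32/9)·2.26) / (1 + 32/9) = (2933/225)/(41/9) = 2933/1025 ≈ 2.861.

μ̂_MAP = 2.861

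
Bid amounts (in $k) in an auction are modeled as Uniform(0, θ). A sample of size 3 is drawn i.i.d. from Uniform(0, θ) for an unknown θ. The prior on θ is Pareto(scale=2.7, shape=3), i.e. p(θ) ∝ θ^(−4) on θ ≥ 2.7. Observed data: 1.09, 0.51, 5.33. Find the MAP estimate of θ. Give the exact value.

θ̂_MAP = 5.33

The Uniform(0, θ) likelihood is θ^(−n) for θ ≥ max(xᵢ), zero otherwise. Here max(xᵢ) = 5.33.
Posterior ∝ θ^(−4) · θ^(−3) = θ^(−7) on θ ≥ max(2.7, 5.33) = 5.33.
This density is strictly decreasing in θ, so the posterior mode lies at the lower boundary of the support.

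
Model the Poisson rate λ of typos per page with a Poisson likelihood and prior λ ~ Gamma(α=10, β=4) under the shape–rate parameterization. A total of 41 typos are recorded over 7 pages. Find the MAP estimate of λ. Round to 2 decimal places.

λ̂_MAP = 4.55

Σxᵢ = 41, n = 7.
Posterior ∝ λ^9e^(−4λ) · λ^41e^(−7λ) = λ^50e^(−11λ), i.e. Gamma(shape=51, rate=11).
The mode of a Gamma(a, b) with a ≥ 1 (shape–rate) is (a−1)/b = 50/11 ≈ 4.55.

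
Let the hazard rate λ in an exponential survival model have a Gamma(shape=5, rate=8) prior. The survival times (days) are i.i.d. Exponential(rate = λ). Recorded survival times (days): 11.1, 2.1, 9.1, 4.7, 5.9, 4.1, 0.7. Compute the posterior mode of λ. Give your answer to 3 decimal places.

The Exponential(rate=λ) likelihood is ∝ λ^n e^(−λΣtᵢ). Here n = 7 and Σtᵢ = 11.1 + 2.1 + 9.1 + 4.7 + 5.9 + 4.1 + 0.7 = 37.7.
Posterior ∝ λ^4e^(−8λ) · λ^7e^(−37.7λ) = λ^11e^(−45.7λ), i.e. Gamma(12, 45.7).
Mode = (a−1)/b = 11/45.7 ≈ 0.241.

λ̂_MAP = 0.241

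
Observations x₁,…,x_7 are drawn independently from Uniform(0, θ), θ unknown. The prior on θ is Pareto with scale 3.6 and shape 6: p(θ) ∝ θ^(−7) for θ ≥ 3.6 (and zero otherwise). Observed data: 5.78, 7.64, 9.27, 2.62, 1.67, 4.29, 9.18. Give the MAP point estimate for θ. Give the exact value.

The Uniform(0, θ) likelihood is θ^(−n) for θ ≥ max(xᵢ), zero otherwise. Here max(xᵢ) = 9.27.
Posterior ∝ θ^(−7) · θ^(−7) = θ^(−14) on θ ≥ max(3.6, 9.27) = 9.27.
This density is strictly decreasing in θ, so the posterior mode lies at the lower boundary of the support.

θ̂_MAP = 9.27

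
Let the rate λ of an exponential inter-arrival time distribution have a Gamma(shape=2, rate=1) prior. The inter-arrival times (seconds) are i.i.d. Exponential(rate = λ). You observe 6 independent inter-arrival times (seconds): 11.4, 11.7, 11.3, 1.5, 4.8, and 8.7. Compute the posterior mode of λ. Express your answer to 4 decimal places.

The Exponential(rate=λ) likelihood is ∝ λ^n e^(−λΣtᵢ). Here n = 6 and Σtᵢ = 11.4 + 11.7 + 11.3 + 1.5 + 4.8 + 8.7 = 49.4.
Posterior ∝ λe^(−1λ) · λ^6e^(−49.4λ) = λ^7e^(−50.4λ), i.e. Gamma(8, 50.4).
Mode = (a−1)/b = 7/50.4 ≈ 0.1389.

λ̂_MAP = 0.1389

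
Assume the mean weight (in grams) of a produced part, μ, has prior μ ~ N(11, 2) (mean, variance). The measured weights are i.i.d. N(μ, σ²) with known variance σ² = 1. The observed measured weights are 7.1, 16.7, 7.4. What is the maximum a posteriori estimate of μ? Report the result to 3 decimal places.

μ̂_MAP = 10.486

n = 3; x̄ = (7.1 + 16.7 + 7.4)/3 = 31.2/3 = 10.4.
For a Normal prior and Normal likelihood with known variance, the posterior is Normal; its mode equals its mean, the precision-weighted average.
Prior precision 1/σ₀² = 1/2 = 0.5; data precision n/σ² = 3/1 = 3.
μ̂ = (0.5·11 + 3·10.4) / (0.5 + 3) = 36.7/3.5 = 367/35 ≈ 10.486.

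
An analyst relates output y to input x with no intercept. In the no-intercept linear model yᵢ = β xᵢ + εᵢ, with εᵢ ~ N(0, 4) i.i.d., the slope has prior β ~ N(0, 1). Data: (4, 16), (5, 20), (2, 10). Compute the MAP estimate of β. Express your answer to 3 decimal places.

log p(β | y) = −Σ(yᵢ − βxᵢ)²/(2·4) − β²/(2·1) + const.
Setting the derivative to zero: Σxᵢ(yᵢ − βxᵢ)/4 − β/1 = 0, so β = Σxᵢyᵢ / (Σxᵢ² + σ²/τ²).
Σxᵢyᵢ = 4·16 + 5·20 + 2·10 = 184; Σxᵢ² = 45; σ²/τ² = 4.
β̂_MAP = 184 / (45 + 4) = 184/49 ≈ 3.755.

β̂_MAP = 3.755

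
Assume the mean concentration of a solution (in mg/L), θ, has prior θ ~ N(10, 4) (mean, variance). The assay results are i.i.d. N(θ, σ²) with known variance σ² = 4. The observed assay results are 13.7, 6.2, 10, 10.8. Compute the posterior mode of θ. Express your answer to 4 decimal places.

n = 4; x̄ = (13.7 + 6.2 + 10 + 10.8)/4 = 40.7/4 = 10.175.
For a Normal prior and Normal likelihood with known variance, the posterior is Normal; its mode equals its mean, the precision-weighted average.
Prior precision 1/σ₀² = 1/4 = 0.25; data precision n/σ² = 4/4 = 1.
θ̂ = (0.25·10 + 1·10.175) / (0.25 + 1) = 12.675/1.25 = 10.1400.

θ̂_MAP = 10.1400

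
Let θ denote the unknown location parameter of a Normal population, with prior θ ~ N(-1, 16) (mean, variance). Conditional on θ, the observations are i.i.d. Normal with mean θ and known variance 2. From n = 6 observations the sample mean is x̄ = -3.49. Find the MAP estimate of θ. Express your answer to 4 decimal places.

n = 6, x̄ = -3.49.
For a Normal prior and Normal likelihood with known variance, the posterior is Normal; its mode equals its mean, the precision-weighted average.
Prior precision 1/σ₀² = 1/16 = 0.0625; data precision n/σ² = 6/2 = 3.
θ̂ = (0.0625·(-1) + 3·(-3.49)) / (0.0625 + 3) = (-10.5325)/3.0625 = -4213/1225 ≈ -3.4392.

θ̂_MAP = -3.4392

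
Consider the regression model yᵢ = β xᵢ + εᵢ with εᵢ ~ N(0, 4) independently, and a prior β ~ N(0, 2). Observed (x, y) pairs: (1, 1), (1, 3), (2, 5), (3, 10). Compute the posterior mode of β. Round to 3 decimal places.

log p(β | y) = −Σ(yᵢ − βxᵢ)²/(2·4) − β²/(2·2) + const.
Setting the derivative to zero: Σxᵢ(yᵢ − βxᵢ)/4 − β/2 = 0, so β = Σxᵢyᵢ / (Σxᵢ² + σ²/τ²).
Σxᵢyᵢ = 1·1 + 1·3 + 2·5 + 3·10 = 44; Σxᵢ² = 15; σ²/τ² = 2.
β̂_MAP = 44 / (15 + 2) = 44/17 ≈ 2.588.

β̂_MAP = 2.588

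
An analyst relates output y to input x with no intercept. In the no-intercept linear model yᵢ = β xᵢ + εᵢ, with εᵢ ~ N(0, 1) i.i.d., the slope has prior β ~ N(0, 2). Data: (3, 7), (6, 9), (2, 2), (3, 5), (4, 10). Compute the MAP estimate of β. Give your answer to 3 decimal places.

β̂_MAP = 1.799

log p(β | y) = −Σ(yᵢ − βxᵢ)²/(2·1) − β²/(2·2) + const.
Setting the derivative to zero: Σxᵢ(yᵢ − βxᵢ)/1 − β/2 = 0, so β = Σxᵢyᵢ / (Σxᵢ² + σ²/τ²).
Σxᵢyᵢ = 3·7 + 6·9 + 2·2 + 3·5 + 4·10 = 134; Σxᵢ² = 74; σ²/τ² = 0.5.
β̂_MAP = 134 / (74 + 0.5) = 134/74.5 ≈ 1.799.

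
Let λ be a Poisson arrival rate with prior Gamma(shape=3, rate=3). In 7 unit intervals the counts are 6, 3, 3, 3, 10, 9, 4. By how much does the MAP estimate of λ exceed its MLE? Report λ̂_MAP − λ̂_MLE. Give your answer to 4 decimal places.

Σxᵢ = 38. Posterior is Gamma(41, 10); MAP = (41−1)/10 = 40/10 ≈ 4.00000.
MLE = x̄ = 38/7 ≈ 5.42857.
Difference = 40/10 − 38/7 = -10/7 ≈ -1.4286.

MAP − MLE = -1.4286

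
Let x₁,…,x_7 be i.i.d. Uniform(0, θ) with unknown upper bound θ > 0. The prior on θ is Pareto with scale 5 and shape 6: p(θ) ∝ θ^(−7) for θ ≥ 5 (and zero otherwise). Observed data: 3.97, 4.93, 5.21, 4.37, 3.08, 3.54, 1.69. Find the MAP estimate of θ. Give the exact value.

The Uniform(0, θ) likelihood is θ^(−n) for θ ≥ max(xᵢ), zero otherwise. Here max(xᵢ) = 5.21.
Posterior ∝ θ^(−7) · θ^(−7) = θ^(−14) on θ ≥ max(5, 5.21) = 5.21.
This density is strictly decreasing in θ, so the posterior mode lies at the lower boundary of the support.

θ̂_MAP = 5.21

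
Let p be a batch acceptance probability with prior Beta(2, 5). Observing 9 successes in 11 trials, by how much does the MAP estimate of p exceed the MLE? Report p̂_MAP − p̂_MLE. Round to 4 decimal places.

Posterior is Beta(11, 7); MAP = (11−1)/(18−2) = 10/16 ≈ 0.62500.
MLE ignores the prior: p̂_MLE = k/n = 9/11 ≈ 0.81818.
Difference = 10/16 − 9/11 = -17/88 ≈ -0.1932.

MAP − MLE = -0.1932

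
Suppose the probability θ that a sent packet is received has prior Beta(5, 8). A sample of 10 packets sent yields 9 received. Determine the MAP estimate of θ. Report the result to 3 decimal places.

Prior: Beta(5, 8).
Data: 9 successes in 10 trials. The binomial likelihood contributes θ^9(1−θ)^1, so the posterior is Beta(5+9, 8+1) = Beta(14, 9).
For Beta(a, b) with a, b > 1 the mode is (a−1)/(a+b−2) = 13/21 ≈ 0.619.

θ̂_MAP = 0.619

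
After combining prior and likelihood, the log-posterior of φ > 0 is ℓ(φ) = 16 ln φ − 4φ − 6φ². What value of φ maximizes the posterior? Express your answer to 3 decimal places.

ℓ'(φ) = 16/φ − 4 − 12φ. Setting this to zero and multiplying by φ: 12φ² + 4φ − 16 = 0.
φ = (−4 + √(4² + 4·12·16)) / (2·12) = (−4 + √784) / 24 = (−4 + 28)/24 = 1.
ℓ''(φ) = −16/φ² − 12 < 0, confirming a maximum.

φ̂_MAP = 1.000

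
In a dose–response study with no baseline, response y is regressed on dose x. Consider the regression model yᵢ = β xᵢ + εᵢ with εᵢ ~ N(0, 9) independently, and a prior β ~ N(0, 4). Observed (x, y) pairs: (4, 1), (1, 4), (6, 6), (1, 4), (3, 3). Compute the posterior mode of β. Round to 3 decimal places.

β̂_MAP = 0.874

log p(β | y) = −Σ(yᵢ − βxᵢ)²/(2·9) − β²/(2·4) + const.
Setting the derivative to zero: Σxᵢ(yᵢ − βxᵢ)/9 − β/4 = 0, so β = Σxᵢyᵢ / (Σxᵢ² + σ²/τ²).
Σxᵢyᵢ = 4·1 + 1·4 + 6·6 + 1·4 + 3·3 = 57; Σxᵢ² = 63; σ²/τ² = 2.25.
β̂_MAP = 57 / (63 + 2.25) = 57/65.25 ≈ 0.874.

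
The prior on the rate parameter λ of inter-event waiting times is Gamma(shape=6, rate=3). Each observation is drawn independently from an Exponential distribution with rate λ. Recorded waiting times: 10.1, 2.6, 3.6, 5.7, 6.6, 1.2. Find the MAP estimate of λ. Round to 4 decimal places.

λ̂_MAP = 0.3354

The Exponential(rate=λ) likelihood is ∝ λ^n e^(−λΣtᵢ). Here n = 6 and Σtᵢ = 10.1 + 2.6 + 3.6 + 5.7 + 6.6 + 1.2 = 29.8.
Posterior ∝ λ^5e^(−3λ) · λ^6e^(−29.8λ) = λ^11e^(−32.8λ), i.e. Gamma(12, 32.8).
Mode = (a−1)/b = 11/32.8 ≈ 0.3354.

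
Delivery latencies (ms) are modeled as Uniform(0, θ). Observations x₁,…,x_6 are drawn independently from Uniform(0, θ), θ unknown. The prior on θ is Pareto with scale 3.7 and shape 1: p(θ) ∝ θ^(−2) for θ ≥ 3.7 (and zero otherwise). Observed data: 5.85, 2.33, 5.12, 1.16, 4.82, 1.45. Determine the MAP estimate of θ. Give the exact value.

The Uniform(0, θ) likelihood is θ^(−n) for θ ≥ max(xᵢ), zero otherwise. Here max(xᵢ) = 5.85.
Posterior ∝ θ^(−2) · θ^(−6) = θ^(−8) on θ ≥ max(3.7, 5.85) = 5.85.
This density is strictly decreasing in θ, so the posterior mode lies at the lower boundary of the support.

θ̂_MAP = 5.85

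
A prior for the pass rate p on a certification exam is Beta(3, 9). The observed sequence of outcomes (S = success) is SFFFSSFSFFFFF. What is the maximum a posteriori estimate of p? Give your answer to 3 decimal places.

p̂_MAP = 0.261

Prior: Beta(3, 9).
Data: 4 successes in 13 trials (from the sequence). The binomial likelihood contributes p^4(1−p)^9, so the posterior is Beta(3+4, 9+9) = Beta(7, 18).
For Beta(a, b) with a, b > 1 the mode is (a−1)/(a+b−2) = 6/23 ≈ 0.261.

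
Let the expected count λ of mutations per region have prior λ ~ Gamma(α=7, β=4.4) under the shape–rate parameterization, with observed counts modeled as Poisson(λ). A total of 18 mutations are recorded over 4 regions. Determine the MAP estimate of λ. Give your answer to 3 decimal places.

λ̂_MAP = 2.857

Σxᵢ = 18, n = 4.
Posterior ∝ λ^6e^(−4.4λ) · λ^18e^(−4λ) = λ^24e^(−8.4λ), i.e. Gamma(shape=25, rate=8.4).
The mode of a Gamma(a, b) with a ≥ 1 (shape–rate) is (a−1)/b = 24/8.4 ≈ 2.857.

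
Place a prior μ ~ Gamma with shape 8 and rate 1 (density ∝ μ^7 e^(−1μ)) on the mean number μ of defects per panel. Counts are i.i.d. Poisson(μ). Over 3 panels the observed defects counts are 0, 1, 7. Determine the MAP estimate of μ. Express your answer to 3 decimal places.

μ̂_MAP = 3.750

Σxᵢ = 0+1+7 = 8, with n = 3.
Posterior ∝ μ^7e^(−1μ) · μ^8e^(−3μ) = μ^15e^(−4μ), i.e. Gamma(shape=16, rate=4).
The mode of a Gamma(a, b) with a ≥ 1 (shape–rate) is (a−1)/b = 15/4 ≈ 3.750.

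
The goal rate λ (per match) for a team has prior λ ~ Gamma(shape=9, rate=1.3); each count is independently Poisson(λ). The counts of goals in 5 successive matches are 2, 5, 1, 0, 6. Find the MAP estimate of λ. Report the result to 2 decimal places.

λ̂_MAP = 3.49

Σxᵢ = 2+5+1+0+6 = 14, with n = 5.
Posterior ∝ λ^8e^(−1.3λ) · λ^14e^(−5λ) = λ^22e^(−6.3λ), i.e. Gamma(shape=23, rate=6.3).
The mode of a Gamma(a, b) with a ≥ 1 (shape–rate) is (a−1)/b = 22/6.3 ≈ 3.49.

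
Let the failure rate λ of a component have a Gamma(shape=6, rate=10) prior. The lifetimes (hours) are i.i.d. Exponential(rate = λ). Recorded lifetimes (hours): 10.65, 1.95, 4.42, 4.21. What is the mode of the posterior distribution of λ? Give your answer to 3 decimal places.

The Exponential(rate=λ) likelihood is ∝ λ^n e^(−λΣtᵢ). Here n = 4 and Σtᵢ = 10.65 + 1.95 + 4.42 + 4.21 = 21.23.
Posterior ∝ λ^5e^(−10λ) · λ^4e^(−21.23λ) = λ^9e^(−31.23λ), i.e. Gamma(10, 31.23).
Mode = (a−1)/b = 9/31.23 ≈ 0.288.

λ̂_MAP = 0.288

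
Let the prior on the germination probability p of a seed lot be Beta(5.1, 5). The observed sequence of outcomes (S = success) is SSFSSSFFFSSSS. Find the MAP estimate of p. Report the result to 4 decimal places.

p̂_MAP = 0.6209

Prior: Beta(5.1, 5).
Data: 9 successes in 13 trials (from the sequence). The binomial likelihood contributes p^9(1−p)^4, so the posterior is Beta(5.1+9, 5+4) = Beta(14.1, 9).
For Beta(a, b) with a, b > 1 the mode is (a−1)/(a+b−2) = 13.1/21.1 ≈ 0.6209.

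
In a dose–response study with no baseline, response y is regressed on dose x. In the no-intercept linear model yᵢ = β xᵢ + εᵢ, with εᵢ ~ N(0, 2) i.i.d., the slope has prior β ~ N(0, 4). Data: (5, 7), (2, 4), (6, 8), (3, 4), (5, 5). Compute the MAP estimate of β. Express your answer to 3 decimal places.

β̂_MAP = 1.286

log p(β | y) = −Σ(yᵢ − βxᵢ)²/(2·2) − β²/(2·4) + const.
Setting the derivative to zero: Σxᵢ(yᵢ − βxᵢ)/2 − β/4 = 0, so β = Σxᵢyᵢ / (Σxᵢ² + σ²/τ²).
Σxᵢyᵢ = 5·7 + 2·4 + 6·8 + 3·4 + 5·5 = 128; Σxᵢ² = 99; σ²/τ² = 0.5.
β̂_MAP = 128 / (99 + 0.5) = 128/99.5 ≈ 1.286.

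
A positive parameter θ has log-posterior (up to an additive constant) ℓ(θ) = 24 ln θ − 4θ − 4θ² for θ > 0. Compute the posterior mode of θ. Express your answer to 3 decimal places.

ℓ'(θ) = 24/θ − 4 − 8θ. Setting this to zero and multiplying by θ: 8θ² + 4θ − 24 = 0.
θ = (−4 + √(4² + 4·8·24)) / (2·8) = (−4 + √784) / 16 = (−4 + 28)/16 = 3/2.
ℓ''(θ) = −24/θ² − 8 < 0, confirming a maximum.

θ̂_MAP = 1.500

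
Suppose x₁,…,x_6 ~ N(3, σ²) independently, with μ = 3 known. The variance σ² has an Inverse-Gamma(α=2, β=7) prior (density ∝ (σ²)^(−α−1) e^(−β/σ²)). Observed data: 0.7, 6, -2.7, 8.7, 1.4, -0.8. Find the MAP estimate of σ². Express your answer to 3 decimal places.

Sum of squared deviations about the known mean: SS = (0.7−3)² + (6−3)² + (-2.7−3)² + (8.7−3)² + (1.4−3)² + (-0.8−3)² = 96.27.
The Normal likelihood contributes (σ²)^(−n/2) exp(−SS/(2σ²)), so the posterior is Inverse-Gamma(α + n/2, β + SS/2) = Inverse-Gamma(5, 55.135).
The mode of Inverse-Gamma(a, b) is b/(a+1) = 55.135/6 ≈ 9.189.

σ̂²_MAP = 9.189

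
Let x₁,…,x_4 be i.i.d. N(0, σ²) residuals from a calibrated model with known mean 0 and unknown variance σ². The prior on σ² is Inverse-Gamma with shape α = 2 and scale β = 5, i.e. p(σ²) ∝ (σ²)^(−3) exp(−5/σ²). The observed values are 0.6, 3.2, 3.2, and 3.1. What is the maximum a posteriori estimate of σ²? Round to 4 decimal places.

σ̂²_MAP = 4.0450

Sum of squared deviations about the known mean: SS = (0.6−0)² + (3.2−0)² + (3.2−0)² + (3.1−0)² = 30.45.
The Normal likelihood contributes (σ²)^(−n/2) exp(−SS/(2σ²)), so the posterior is Inverse-Gamma(α + n/2, β + SS/2) = Inverse-Gamma(4, 20.225).
The mode of Inverse-Gamma(a, b) is b/(a+1) = 20.225/5 ≈ 4.0450.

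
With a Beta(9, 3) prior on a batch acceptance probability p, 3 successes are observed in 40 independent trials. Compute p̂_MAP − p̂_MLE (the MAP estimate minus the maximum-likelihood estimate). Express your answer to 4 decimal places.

MAP − MLE = 0.1450

Posterior is Beta(12, 40); MAP = (12−1)/(52−2) = 11/50 ≈ 0.22000.
MLE ignores the prior: p̂_MLE = k/n = 3/40 ≈ 0.07500.
Difference = 11/50 − 3/40 = 29/200 ≈ 0.1450.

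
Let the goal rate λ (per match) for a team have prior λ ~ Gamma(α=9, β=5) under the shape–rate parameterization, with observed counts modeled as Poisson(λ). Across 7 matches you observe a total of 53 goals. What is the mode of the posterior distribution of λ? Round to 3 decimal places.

λ̂_MAP = 5.083

Σxᵢ = 53, n = 7.
Posterior ∝ λ^8e^(−5λ) · λ^53e^(−7λ) = λ^61e^(−12λ), i.e. Gamma(shape=62, rate=12).
The mode of a Gamma(a, b) with a ≥ 1 (shape–rate) is (a−1)/b = 61/12 ≈ 5.083.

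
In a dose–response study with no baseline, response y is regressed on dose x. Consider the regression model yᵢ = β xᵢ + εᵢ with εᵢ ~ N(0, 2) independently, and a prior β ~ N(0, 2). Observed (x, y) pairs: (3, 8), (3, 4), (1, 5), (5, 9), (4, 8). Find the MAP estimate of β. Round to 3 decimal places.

log p(β | y) = −Σ(yᵢ − βxᵢ)²/(2·2) − β²/(2·2) + const.
Setting the derivative to zero: Σxᵢ(yᵢ − βxᵢ)/2 − β/2 = 0, so β = Σxᵢyᵢ / (Σxᵢ² + σ²/τ²).
Σxᵢyᵢ = 3·8 + 3·4 + 1·5 + 5·9 + 4·8 = 118; Σxᵢ² = 60; σ²/τ² = 1.
β̂_MAP = 118 / (60 + 1) = 118/61 ≈ 1.934.

β̂_MAP = 1.934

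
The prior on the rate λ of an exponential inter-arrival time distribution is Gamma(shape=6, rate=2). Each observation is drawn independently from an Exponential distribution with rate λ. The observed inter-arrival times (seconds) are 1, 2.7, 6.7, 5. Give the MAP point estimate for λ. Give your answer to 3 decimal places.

λ̂_MAP = 0.517

The Exponential(rate=λ) likelihood is ∝ λ^n e^(−λΣtᵢ). Here n = 4 and Σtᵢ = 1 + 2.7 + 6.7 + 5 = 15.4.
Posterior ∝ λ^5e^(−2λ) · λ^4e^(−15.4λ) = λ^9e^(−17.4λ), i.e. Gamma(10, 17.4).
Mode = (a−1)/b = 9/17.4 ≈ 0.517.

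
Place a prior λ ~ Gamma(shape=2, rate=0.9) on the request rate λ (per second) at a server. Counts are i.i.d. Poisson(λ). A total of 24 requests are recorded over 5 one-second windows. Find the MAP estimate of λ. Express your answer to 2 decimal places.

Σxᵢ = 24, n = 5.
Posterior ∝ λe^(−0.9λ) · λ^24e^(−5λ) = λ^25e^(−5.9λ), i.e. Gamma(shape=26, rate=5.9).
The mode of a Gamma(a, b) with a ≥ 1 (shape–rate) is (a−1)/b = 25/5.9 ≈ 4.24.

λ̂_MAP = 4.24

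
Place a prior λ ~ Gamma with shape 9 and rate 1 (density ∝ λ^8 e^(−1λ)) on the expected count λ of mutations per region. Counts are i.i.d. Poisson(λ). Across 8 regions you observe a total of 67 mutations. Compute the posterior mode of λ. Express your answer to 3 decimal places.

λ̂_MAP = 8.333

Σxᵢ = 67, n = 8.
Posterior ∝ λ^8e^(−1λ) · λ^67e^(−8λ) = λ^75e^(−9λ), i.e. Gamma(shape=76, rate=9).
The mode of a Gamma(a, b) with a ≥ 1 (shape–rate) is (a−1)/b = 75/9 ≈ 8.333.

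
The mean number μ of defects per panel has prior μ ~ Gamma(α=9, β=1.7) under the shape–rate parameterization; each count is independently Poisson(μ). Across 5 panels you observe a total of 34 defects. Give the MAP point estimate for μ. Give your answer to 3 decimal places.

Σxᵢ = 34, n = 5.
Posterior ∝ μ^8e^(−1.7μ) · μ^34e^(−5μ) = μ^42e^(−6.7μ), i.e. Gamma(shape=43, rate=6.7).
The mode of a Gamma(a, b) with a ≥ 1 (shape–rate) is (a−1)/b = 42/6.7 ≈ 6.269.

μ̂_MAP = 6.269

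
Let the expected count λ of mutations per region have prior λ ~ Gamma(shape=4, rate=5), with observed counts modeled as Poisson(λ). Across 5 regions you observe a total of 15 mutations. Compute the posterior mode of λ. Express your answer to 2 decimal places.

Σxᵢ = 15, n = 5.
Posterior ∝ λ^3e^(−5λ) · λ^15e^(−5λ) = λ^18e^(−10λ), i.e. Gamma(shape=19, rate=10).
The mode of a Gamma(a, b) with a ≥ 1 (shape–rate) is (a−1)/b = 18/10 ≈ 1.80.

λ̂_MAP = 1.80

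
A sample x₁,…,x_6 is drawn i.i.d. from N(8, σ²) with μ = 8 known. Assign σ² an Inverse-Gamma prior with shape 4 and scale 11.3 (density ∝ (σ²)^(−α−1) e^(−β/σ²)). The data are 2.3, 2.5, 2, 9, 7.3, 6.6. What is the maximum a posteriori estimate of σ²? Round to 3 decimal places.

σ̂²_MAP = 7.799

Sum of squared deviations about the known mean: SS = (2.3−8)² + (2.5−8)² + (2−8)² + (9−8)² + (7.3−8)² + (6.6−8)² = 102.19.
The Normal likelihood contributes (σ²)^(−n/2) exp(−SS/(2σ²)), so the posterior is Inverse-Gamma(α + n/2, β + SS/2) = Inverse-Gamma(7, 62.395).
The mode of Inverse-Gamma(a, b) is b/(a+1) = 62.395/8 ≈ 7.799.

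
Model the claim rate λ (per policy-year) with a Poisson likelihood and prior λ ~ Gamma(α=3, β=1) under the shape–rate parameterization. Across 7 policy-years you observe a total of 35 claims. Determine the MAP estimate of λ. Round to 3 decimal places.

Σxᵢ = 35, n = 7.
Posterior ∝ λ^2e^(−1λ) · λ^35e^(−7λ) = λ^37e^(−8λ), i.e. Gamma(shape=38, rate=8).
The mode of a Gamma(a, b) with a ≥ 1 (shape–rate) is (a−1)/b = 37/8 ≈ 4.625.

λ̂_MAP = 4.625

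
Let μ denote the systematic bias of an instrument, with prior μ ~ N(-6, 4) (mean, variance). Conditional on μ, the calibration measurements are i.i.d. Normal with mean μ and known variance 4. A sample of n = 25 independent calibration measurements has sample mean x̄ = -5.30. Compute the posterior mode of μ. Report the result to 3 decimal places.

μ̂_MAP = -5.327

n = 25, x̄ = -5.30.
For a Normal prior and Normal likelihood with known variance, the posterior is Normal; its mode equals its mean, the precision-weighted average.
Prior precision 1/σ₀² = 1/4 = 0.25; data precision n/σ² = 25/4 = 6.25.
μ̂ = (0.25·(-6) + 6.25·(-5.3)) / (0.25 + 6.25) = (-34.625)/6.5 = -277/52 ≈ -5.327.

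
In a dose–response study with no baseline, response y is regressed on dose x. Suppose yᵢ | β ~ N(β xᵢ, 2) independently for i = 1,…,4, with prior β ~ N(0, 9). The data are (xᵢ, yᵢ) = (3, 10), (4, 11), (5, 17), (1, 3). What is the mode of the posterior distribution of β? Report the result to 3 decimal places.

β̂_MAP = 3.163

log p(β | y) = −Σ(yᵢ − βxᵢ)²/(2·2) − β²/(2·9) + const.
Setting the derivative to zero: Σxᵢ(yᵢ − βxᵢ)/2 − β/9 = 0, so β = Σxᵢyᵢ / (Σxᵢ² + σ²/τ²).
Σxᵢyᵢ = 3·10 + 4·11 + 5·17 + 1·3 = 162; Σxᵢ² = 51; σ²/τ² = 2/9.
β̂_MAP = 162 / (51 + 2/9) = 162/(461/9) = 1458/461 ≈ 3.163.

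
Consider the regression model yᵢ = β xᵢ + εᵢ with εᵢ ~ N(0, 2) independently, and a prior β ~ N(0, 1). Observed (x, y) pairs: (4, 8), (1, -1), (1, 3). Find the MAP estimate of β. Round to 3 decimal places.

log p(β | y) = −Σ(yᵢ − βxᵢ)²/(2·2) − β²/(2·1) + const.
Setting the derivative to zero: Σxᵢ(yᵢ − βxᵢ)/2 − β/1 = 0, so β = Σxᵢyᵢ / (Σxᵢ² + σ²/τ²).
Σxᵢyᵢ = 4·8 + 1·(-1) + 1·3 = 34; Σxᵢ² = 18; σ²/τ² = 2.
β̂_MAP = 34 / (18 + 2) = 34/20 ≈ 1.700.

β̂_MAP = 1.700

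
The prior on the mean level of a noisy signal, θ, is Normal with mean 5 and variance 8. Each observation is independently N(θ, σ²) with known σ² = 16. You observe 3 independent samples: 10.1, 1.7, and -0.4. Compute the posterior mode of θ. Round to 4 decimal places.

θ̂_MAP = 4.2800

n = 3; x̄ = (10.1 + 1.7 + (-0.4))/3 = 11.4/3 = 3.8.
For a Normal prior and Normal likelihood with known variance, the posterior is Normal; its mode equals its mean, the precision-weighted average.
Prior precision 1/σ₀² = 1/8 = 0.125; data precision n/σ² = 3/16 = 0.1875.
θ̂ = (0.125·5 + 0.1875·3.8) / (0.125 + 0.1875) = 1.3375/0.3125 = 4.2800.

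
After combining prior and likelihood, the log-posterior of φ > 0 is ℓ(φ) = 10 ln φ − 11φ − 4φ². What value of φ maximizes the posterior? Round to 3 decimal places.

φ̂_MAP = 0.625

ℓ'(φ) = 10/φ − 11 − 8φ. Setting this to zero and multiplying by φ: 8φ² + 11φ − 10 = 0.
φ = (−11 + √(11² + 4·8·10)) / (2·8) = (−11 + √441) / 16 = (−11 + 21)/16 = 5/8.
ℓ''(φ) = −10/φ² − 8 < 0, confirming a maximum.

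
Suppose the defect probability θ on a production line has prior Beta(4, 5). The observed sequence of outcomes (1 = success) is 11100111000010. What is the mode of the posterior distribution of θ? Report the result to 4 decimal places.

θ̂_MAP = 0.4762

Prior: Beta(4, 5).
Data: 7 successes in 14 trials (from the sequence). The binomial likelihood contributes θ^7(1−θ)^7, so the posterior is Beta(4+7, 5+7) = Beta(11, 12).
For Beta(a, b) with a, b > 1 the mode is (a−1)/(a+b−2) = 10/21 ≈ 0.4762.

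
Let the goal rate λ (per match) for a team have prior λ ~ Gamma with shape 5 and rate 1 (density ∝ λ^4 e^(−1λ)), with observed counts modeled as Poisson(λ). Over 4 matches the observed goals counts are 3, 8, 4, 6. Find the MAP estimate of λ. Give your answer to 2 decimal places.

Σxᵢ = 3+8+4+6 = 21, with n = 4.
Posterior ∝ λ^4e^(−1λ) · λ^21e^(−4λ) = λ^25e^(−5λ), i.e. Gamma(shape=26, rate=5).
The mode of a Gamma(a, b) with a ≥ 1 (shape–rate) is (a−1)/b = 25/5 ≈ 5.00.

λ̂_MAP = 5.00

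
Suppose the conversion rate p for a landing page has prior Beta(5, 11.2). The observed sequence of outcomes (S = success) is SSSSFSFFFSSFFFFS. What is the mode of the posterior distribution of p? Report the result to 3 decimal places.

Prior: Beta(5, 11.2).
Data: 8 successes in 16 trials (from the sequence). The binomial likelihood contributes p^8(1−p)^8, so the posterior is Beta(5+8, 11.2+8) = Beta(13, 19.2).
For Beta(a, b) with a, b > 1 the mode is (a−1)/(a+b−2) = 12/30.2 ≈ 0.397.

p̂_MAP = 0.397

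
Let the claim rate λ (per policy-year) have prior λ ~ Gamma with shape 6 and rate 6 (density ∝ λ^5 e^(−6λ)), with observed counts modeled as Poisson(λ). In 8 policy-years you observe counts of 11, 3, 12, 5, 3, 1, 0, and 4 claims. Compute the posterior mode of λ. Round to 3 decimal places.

λ̂_MAP = 3.143

Σxᵢ = 11+3+12+5+3+1+0+4 = 39, with n = 8.
Posterior ∝ λ^5e^(−6λ) · λ^39e^(−8λ) = λ^44e^(−14λ), i.e. Gamma(shape=45, rate=14).
The mode of a Gamma(a, b) with a ≥ 1 (shape–rate) is (a−1)/b = 44/14 ≈ 3.143.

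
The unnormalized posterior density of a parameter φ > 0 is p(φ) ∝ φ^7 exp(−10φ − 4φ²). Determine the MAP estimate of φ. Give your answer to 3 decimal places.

ℓ'(φ) = 7/φ − 10 − 8φ. Setting this to zero and multiplying by φ: 8φ² + 10φ − 7 = 0.
φ = (−10 + √(10² + 4·8·7)) / (2·8) = (−10 + √324) / 16 = (−10 + 18)/16 = 1/2.
ℓ''(φ) = −7/φ² − 8 < 0, confirming a maximum.

φ̂_MAP = 0.500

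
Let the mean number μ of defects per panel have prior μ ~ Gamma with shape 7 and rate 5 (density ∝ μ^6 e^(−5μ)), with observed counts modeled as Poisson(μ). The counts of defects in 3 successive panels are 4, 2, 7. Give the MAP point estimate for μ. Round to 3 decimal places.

μ̂_MAP = 2.375

Σxᵢ = 4+2+7 = 13, with n = 3.
Posterior ∝ μ^6e^(−5μ) · μ^13e^(−3μ) = μ^19e^(−8μ), i.e. Gamma(shape=20, rate=8).
The mode of a Gamma(a, b) with a ≥ 1 (shape–rate) is (a−1)/b = 19/8 ≈ 2.375.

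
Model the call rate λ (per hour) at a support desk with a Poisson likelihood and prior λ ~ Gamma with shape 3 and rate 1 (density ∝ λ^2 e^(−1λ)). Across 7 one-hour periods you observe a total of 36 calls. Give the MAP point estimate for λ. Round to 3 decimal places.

Σxᵢ = 36, n = 7.
Posterior ∝ λ^2e^(−1λ) · λ^36e^(−7λ) = λ^38e^(−8λ), i.e. Gamma(shape=39, rate=8).
The mode of a Gamma(a, b) with a ≥ 1 (shape–rate) is (a−1)/b = 38/8 ≈ 4.750.

λ̂_MAP = 4.750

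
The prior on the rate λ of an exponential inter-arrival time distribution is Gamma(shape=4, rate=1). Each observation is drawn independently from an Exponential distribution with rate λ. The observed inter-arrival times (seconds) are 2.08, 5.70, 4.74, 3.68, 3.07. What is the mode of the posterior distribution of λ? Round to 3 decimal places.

λ̂_MAP = 0.395

The Exponential(rate=λ) likelihood is ∝ λ^n e^(−λΣtᵢ). Here n = 5 and Σtᵢ = 2.08 + 5.70 + 4.74 + 3.68 + 3.07 = 19.27.
Posterior ∝ λ^3e^(−1λ) · λ^5e^(−19.27λ) = λ^8e^(−20.27λ), i.e. Gamma(9, 20.27).
Mode = (a−1)/b = 8/20.27 ≈ 0.395.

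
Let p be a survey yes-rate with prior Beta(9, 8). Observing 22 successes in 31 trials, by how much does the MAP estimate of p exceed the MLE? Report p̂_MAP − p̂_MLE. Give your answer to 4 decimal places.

MAP − MLE = -0.0575

Posterior is Beta(31, 17); MAP = (31−1)/(48−2) = 30/46 ≈ 0.65217.
MLE ignores the prior: p̂_MLE = k/n = 22/31 ≈ 0.70968.
Difference = 30/46 − 22/31 = -41/713 ≈ -0.0575.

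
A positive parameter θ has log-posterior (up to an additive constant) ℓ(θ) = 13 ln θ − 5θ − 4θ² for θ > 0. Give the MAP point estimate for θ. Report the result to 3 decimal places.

θ̂_MAP = 1.000

ℓ'(θ) = 13/θ − 5 − 8θ. Setting this to zero and multiplying by θ: 8θ² + 5θ − 13 = 0.
θ = (−5 + √(5² + 4·8·13)) / (2·8) = (−5 + √441) / 16 = (−5 + 21)/16 = 1.
ℓ''(θ) = −13/θ² − 8 < 0, confirming a maximum.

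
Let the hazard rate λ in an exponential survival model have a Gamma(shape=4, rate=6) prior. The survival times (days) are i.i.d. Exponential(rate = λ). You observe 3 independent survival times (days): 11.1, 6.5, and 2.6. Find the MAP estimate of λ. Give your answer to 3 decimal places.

λ̂_MAP = 0.229

The Exponential(rate=λ) likelihood is ∝ λ^n e^(−λΣtᵢ). Here n = 3 and Σtᵢ = 11.1 + 6.5 + 2.6 = 20.2.
Posterior ∝ λ^3e^(−6λ) · λ^3e^(−20.2λ) = λ^6e^(−26.2λ), i.e. Gamma(7, 26.2).
Mode = (a−1)/b = 6/26.2 ≈ 0.229.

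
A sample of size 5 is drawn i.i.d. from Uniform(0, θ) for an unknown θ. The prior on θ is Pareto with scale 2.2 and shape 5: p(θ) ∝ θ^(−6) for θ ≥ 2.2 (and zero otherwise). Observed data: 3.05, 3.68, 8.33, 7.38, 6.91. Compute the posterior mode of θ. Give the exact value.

θ̂_MAP = 8.33

The Uniform(0, θ) likelihood is θ^(−n) for θ ≥ max(xᵢ), zero otherwise. Here max(xᵢ) = 8.33.
Posterior ∝ θ^(−6) · θ^(−5) = θ^(−11) on θ ≥ max(2.2, 8.33) = 8.33.
This density is strictly decreasing in θ, so the posterior mode lies at the lower boundary of the support.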